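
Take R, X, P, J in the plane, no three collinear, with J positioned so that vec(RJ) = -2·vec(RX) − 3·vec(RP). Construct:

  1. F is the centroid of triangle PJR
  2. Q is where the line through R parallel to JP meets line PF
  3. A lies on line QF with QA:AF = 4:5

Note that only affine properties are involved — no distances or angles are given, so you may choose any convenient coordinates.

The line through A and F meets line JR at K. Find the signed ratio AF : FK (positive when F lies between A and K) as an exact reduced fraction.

AF:FK = -20/9

Work in coordinates with R = (0, 0), X = (1, 0), P = (0, 1), J = (-2, -3).
1. F is the centroid of triangle PJR ⇒ F = (-2/3, -2/3)
2. Q is where the line through R parallel to JP meets line PF ⇒ Q = (-2, -4)
3. A lies on line QF with QA:AF = 4:5 ⇒ A = (-38/27, -68/27)
line AF meets JR at K = (-1, -3/2)
F = A + t·(K−A) with t = 20/11, so AF:FK = 20/11:-9/11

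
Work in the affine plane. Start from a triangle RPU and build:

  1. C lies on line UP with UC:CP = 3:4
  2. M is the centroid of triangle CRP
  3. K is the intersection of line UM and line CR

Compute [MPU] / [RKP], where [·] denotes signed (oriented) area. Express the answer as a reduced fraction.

Set R = (0, 0), P = (1, 0), U = (0, 1); any affine frame gives the same invariant.
1. C lies on line UP with UC:CP = 3:4 ⇒ C = (3/7, 4/7)
2. M is the centroid of triangle CRP ⇒ M = (10/21, 4/21)
3. K is the intersection of line UM and line CR ⇒ K = (30/91, 40/91)
2·[MPU] = 1/3, 2·[RKP] = -40/91
[MPU]:[RKP] = 1/3:-40/91 = -91/120

[MPU]:[RKP] = -91/120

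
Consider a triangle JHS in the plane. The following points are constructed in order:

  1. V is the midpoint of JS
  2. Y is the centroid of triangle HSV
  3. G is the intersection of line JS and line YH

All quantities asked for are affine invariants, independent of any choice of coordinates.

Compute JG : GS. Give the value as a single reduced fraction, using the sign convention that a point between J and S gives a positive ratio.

Assign J = (0, 0), H = (1, 0), S = (0, 1) — the answer is frame-independent, so this choice is without loss of generality.
1. V is the midpoint of JS ⇒ V = (0, 1/2)
2. Y is the centroid of triangle HSV ⇒ Y = (1/3, 1/2)
3. G is the intersection of line JS and line YH ⇒ G = (0, 3/4)
G = J + t·(S−J) with t = 3/4, so JG:GS = t:(1−t) = 3/4:1/4

JG:GS = 3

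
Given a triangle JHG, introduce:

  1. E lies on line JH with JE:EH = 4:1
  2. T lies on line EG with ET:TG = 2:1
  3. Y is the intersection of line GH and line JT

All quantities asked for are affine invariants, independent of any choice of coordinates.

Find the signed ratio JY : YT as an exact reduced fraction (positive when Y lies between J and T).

JY:YT = -15

Choose coordinates J = (0, 0), H = (1, 0), G = (0, 1).
1. E lies on line JH with JE:EH = 4:1 ⇒ E = (4/5, 0)
2. T lies on line EG with ET:TG = 2:1 ⇒ T = (4/15, 2/3)
3. Y is the intersection of line GH and line JT ⇒ Y = (2/7, 5/7)
Y = J + t·(T−J) with t = 15/14, so JY:YT = t:(1−t) = 15/14:-1/14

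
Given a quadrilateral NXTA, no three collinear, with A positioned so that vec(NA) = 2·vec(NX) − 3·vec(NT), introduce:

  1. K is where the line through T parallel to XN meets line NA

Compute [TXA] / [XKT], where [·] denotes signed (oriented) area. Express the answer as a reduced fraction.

[TXA]:[XKT] = 3

Choose coordinates N = (0, 0), X = (1, 0), T = (0, 1), A = (2, -3).
1. K is where the line through T parallel to XN meets line NA ⇒ K = (-2/3, 1)
2·[TXA] = -2, 2·[XKT] = -2/3
[TXA]:[XKT] = -2:-2/3 = 3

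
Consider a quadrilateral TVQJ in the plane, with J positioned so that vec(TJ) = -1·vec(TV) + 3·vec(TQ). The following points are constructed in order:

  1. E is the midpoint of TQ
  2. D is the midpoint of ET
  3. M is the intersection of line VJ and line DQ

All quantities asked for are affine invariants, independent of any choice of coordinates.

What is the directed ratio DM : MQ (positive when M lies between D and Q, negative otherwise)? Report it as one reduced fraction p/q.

DM:MQ = -5/2

Set T = (0, 0), V = (1, 0), Q = (0, 1), J = (-1, 3); any affine frame gives the same invariant.
1. E is the midpoint of TQ ⇒ E = (0, 1/2)
2. D is the midpoint of ET ⇒ D = (0, 1/4)
3. M is the intersection of line VJ and line DQ ⇒ M = (0, 3/2)
M = D + t·(Q−D) with t = 5/3, so DM:MQ = t:(1−t) = 5/3:-2/3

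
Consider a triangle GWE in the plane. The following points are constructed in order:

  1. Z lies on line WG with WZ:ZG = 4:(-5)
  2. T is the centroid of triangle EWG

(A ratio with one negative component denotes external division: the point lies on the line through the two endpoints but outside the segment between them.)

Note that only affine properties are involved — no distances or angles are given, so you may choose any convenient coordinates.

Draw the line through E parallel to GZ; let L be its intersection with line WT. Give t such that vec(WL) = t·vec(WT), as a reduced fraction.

Choose coordinates G = (0, 0), W = (1, 0), E = (0, 1).
1. Z lies on line WG with WZ:ZG = 4:(-5) ⇒ Z = (5, 0)
2. T is the centroid of triangle EWG ⇒ T = (1/3, 1/3)
through E parallel to GZ: direction (5, 0); meets WT at L = (-1, 1)
L = W + t·(T−W) with t = 3

t = 3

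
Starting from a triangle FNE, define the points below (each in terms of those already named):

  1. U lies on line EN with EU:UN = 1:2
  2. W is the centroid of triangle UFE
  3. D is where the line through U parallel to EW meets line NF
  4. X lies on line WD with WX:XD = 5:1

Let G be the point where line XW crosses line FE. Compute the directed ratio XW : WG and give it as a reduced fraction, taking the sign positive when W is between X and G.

XW:WG = 35/12

Set F = (0, 0), N = (1, 0), E = (0, 1); any affine frame gives the same invariant.
1. U lies on line EN with EU:UN = 1:2 ⇒ U = (1/3, 2/3)
2. W is the centroid of triangle UFE ⇒ W = (1/9, 5/9)
3. D is where the line through U parallel to EW meets line NF ⇒ D = (1/2, 0)
4. X lies on line WD with WX:XD = 5:1 ⇒ X = (47/108, 5/54)
line XW meets FE at G = (0, 5/7)
W = X + t·(G−X) with t = 35/47, so XW:WG = 35/47:12/47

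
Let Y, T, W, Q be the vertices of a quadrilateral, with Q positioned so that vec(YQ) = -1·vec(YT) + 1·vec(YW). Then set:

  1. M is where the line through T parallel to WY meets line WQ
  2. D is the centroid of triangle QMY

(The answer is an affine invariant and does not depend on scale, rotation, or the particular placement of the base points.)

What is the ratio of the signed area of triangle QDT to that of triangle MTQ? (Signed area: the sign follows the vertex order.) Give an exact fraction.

Work in coordinates with Y = (0, 0), T = (1, 0), W = (0, 1), Q = (-1, 1).
1. M is where the line through T parallel to WY meets line WQ ⇒ M = (1, 1)
2. D is the centroid of triangle QMY ⇒ D = (0, 2/3)
2·[QDT] = -1/3, 2·[MTQ] = -2
[QDT]:[MTQ] = -1/3:-2 = 1/6

[QDT]:[MTQ] = 1/6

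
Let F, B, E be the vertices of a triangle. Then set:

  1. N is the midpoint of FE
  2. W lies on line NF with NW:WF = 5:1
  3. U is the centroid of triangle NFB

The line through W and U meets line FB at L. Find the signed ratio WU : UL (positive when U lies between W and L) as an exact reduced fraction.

WU:UL = -1/2

Assign F = (0, 0), B = (1, 0), E = (0, 1) — the answer is frame-independent, so this choice is without loss of generality.
1. N is the midpoint of FE ⇒ N = (0, 1/2)
2. W lies on line NF with NW:WF = 5:1 ⇒ W = (0, 1/12)
3. U is the centroid of triangle NFB ⇒ U = (1/3, 1/6)
line WU meets FB at L = (-1/3, 0)
U = W + t·(L−W) with t = -1, so WU:UL = -1:2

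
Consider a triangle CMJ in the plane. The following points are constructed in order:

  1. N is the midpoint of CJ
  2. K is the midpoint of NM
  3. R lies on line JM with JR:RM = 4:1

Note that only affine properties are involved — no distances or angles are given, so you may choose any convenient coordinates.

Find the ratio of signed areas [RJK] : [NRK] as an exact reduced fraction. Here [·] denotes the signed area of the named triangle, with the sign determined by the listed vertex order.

Choose coordinates C = (0, 0), M = (1, 0), J = (0, 1).
1. N is the midpoint of CJ ⇒ N = (0, 1/2)
2. K is the midpoint of NM ⇒ K = (1/2, 1/4)
3. R lies on line JM with JR:RM = 4:1 ⇒ R = (4/5, 1/5)
2·[RJK] = 1/5, 2·[NRK] = -1/20
[RJK]:[NRK] = 1/5:-1/20 = -4

[RJK]:[NRK] = -4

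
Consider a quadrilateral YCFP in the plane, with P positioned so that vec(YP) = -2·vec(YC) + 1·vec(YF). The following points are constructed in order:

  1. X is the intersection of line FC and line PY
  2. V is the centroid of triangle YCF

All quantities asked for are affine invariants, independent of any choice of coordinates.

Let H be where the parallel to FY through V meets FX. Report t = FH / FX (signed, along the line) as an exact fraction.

Assign Y = (0, 0), C = (1, 0), F = (0, 1), P = (-2, 1) — the answer is frame-independent, so this choice is without loss of generality.
1. X is the intersection of line FC and line PY ⇒ X = (2, -1)
2. V is the centroid of triangle YCF ⇒ V = (1/3, 1/3)
through V parallel to FY: direction (0, -1); meets FX at H = (1/3, 2/3)
H = F + t·(X−F) with t = 1/6

t = 1/6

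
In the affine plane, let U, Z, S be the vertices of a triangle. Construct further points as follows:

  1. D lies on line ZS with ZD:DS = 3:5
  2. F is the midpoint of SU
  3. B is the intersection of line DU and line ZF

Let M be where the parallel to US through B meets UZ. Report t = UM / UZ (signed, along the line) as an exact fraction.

t = 5/11

Set U = (0, 0), Z = (1, 0), S = (0, 1); any affine frame gives the same invariant.
1. D lies on line ZS with ZD:DS = 3:5 ⇒ D = (5/8, 3/8)
2. F is the midpoint of SU ⇒ F = (0, 1/2)
3. B is the intersection of line DU and line ZF ⇒ B = (5/11, 3/11)
through B parallel to US: direction (0, 1); meets UZ at M = (5/11, 0)
M = U + t·(Z−U) with t = 5/11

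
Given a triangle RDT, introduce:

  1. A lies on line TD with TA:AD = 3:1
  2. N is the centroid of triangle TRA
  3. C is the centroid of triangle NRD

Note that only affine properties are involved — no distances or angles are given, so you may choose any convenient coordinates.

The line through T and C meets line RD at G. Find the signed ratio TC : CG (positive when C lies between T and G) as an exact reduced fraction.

TC:CG = 31/5

Work in coordinates with R = (0, 0), D = (1, 0), T = (0, 1).
1. A lies on line TD with TA:AD = 3:1 ⇒ A = (3/4, 1/4)
2. N is the centroid of triangle TRA ⇒ N = (1/4, 5/12)
3. C is the centroid of triangle NRD ⇒ C = (5/12, 5/36)
line TC meets RD at G = (15/31, 0)
C = T + t·(G−T) with t = 31/36, so TC:CG = 31/36:5/36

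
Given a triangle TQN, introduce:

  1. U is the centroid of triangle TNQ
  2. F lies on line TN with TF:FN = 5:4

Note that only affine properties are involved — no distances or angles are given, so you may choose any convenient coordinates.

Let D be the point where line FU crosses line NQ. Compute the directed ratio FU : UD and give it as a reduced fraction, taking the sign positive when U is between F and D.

FU:UD = 1/3

Assign T = (0, 0), Q = (1, 0), N = (0, 1) — the answer is frame-independent, so this choice is without loss of generality.
1. U is the centroid of triangle TNQ ⇒ U = (1/3, 1/3)
2. F lies on line TN with TF:FN = 5:4 ⇒ F = (0, 5/9)
line FU meets NQ at D = (4/3, -1/3)
U = F + t·(D−F) with t = 1/4, so FU:UD = 1/4:3/4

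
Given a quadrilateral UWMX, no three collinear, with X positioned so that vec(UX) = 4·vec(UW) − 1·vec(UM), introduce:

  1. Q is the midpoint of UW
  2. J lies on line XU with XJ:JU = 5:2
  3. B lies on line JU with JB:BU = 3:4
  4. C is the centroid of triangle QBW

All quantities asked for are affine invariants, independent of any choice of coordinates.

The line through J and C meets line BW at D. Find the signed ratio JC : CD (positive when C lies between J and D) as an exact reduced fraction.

Assign U = (0, 0), W = (1, 0), M = (0, 1), X = (4, -1) — the answer is frame-independent, so this choice is without loss of generality.
1. Q is the midpoint of UW ⇒ Q = (1/2, 0)
2. J lies on line XU with XJ:JU = 5:2 ⇒ J = (8/7, -2/7)
3. B lies on line JU with JB:BU = 3:4 ⇒ B = (32/49, -8/49)
4. C is the centroid of triangle QBW ⇒ C = (211/294, -8/147)
line JC meets BW at D = (857/1078, -52/539)
C = J + t·(D−J) with t = 11/9, so JC:CD = 11/9:-2/9

JC:CD = -11/2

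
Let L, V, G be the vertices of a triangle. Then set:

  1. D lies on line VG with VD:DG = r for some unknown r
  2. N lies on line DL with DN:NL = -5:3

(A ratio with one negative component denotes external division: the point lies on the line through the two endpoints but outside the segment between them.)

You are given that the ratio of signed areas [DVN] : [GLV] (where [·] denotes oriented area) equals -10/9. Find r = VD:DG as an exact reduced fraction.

Assign L = (0, 0), V = (1, 0), G = (0, 1) — the answer is frame-independent, so this choice is without loss of generality.
1. With VD:DG = r, write λ = r/(r+1) so D = V + λ·(G−V); D is affine-linear in λ
2. N lies on line DL with DN:NL = -5:3 ⇒ N is an affine combination of earlier points and hence also affine-linear in λ
Every point depending on D is an affine combination of D and λ-independent points, so each such coordinate is linear in λ; the λ² term in each signed area is a multiple of (G−V)×(G−V) = 0, so 2·[DVN] and 2·[GLV] are each linear in λ. Evaluating at λ=0 and λ=1:
  2·[DVN] = -5/2·λ,   2·[GLV] = 1
So [DVN]:[GLV] = (-5/2·λ) / (1). Setting this equal to -10/9:
  -5/2·λ = -10/9·(1)  ⇒  λ = 4/9
Then r = λ/(1−λ) = (4/9)/(5/9) = 4/5. Check: with r = 4/5, D = (5/9, 4/9) and [DVN]:[GLV] = -10/9 as required.

r = 4/5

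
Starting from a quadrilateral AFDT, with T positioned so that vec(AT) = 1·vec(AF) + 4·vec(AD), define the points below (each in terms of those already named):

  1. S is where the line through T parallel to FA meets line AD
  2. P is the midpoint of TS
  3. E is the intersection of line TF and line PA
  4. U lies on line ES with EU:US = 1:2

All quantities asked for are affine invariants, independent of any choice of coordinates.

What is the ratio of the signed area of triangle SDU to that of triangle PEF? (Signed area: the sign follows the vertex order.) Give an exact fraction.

[SDU]:[PEF] = -1/2

Choose coordinates A = (0, 0), F = (1, 0), D = (0, 1), T = (1, 4).
1. S is where the line through T parallel to FA meets line AD ⇒ S = (0, 4)
2. P is the midpoint of TS ⇒ P = (1/2, 4)
3. E is the intersection of line TF and line PA ⇒ E = (1, 8)
4. U lies on line ES with EU:US = 1:2 ⇒ U = (2/3, 20/3)
2·[SDU] = 2, 2·[PEF] = -4
[SDU]:[PEF] = 2:-4 = -1/2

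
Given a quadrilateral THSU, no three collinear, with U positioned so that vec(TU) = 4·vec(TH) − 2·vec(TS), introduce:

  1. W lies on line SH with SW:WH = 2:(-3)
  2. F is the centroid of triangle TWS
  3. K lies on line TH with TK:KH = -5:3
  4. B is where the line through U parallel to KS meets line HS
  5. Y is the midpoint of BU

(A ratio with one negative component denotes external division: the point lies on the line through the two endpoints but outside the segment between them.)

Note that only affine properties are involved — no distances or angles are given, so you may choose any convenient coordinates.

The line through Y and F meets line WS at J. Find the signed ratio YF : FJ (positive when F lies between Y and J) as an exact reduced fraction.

Set T = (0, 0), H = (1, 0), S = (0, 1), U = (4, -2); any affine frame gives the same invariant.
1. W lies on line SH with SW:WH = 2:(-3) ⇒ W = (-2, 3)
2. F is the centroid of triangle TWS ⇒ F = (-2/3, 4/3)
3. K lies on line TH with TK:KH = -5:3 ⇒ K = (5/2, 0)
4. B is where the line through U parallel to KS meets line HS ⇒ B = (7/3, -4/3)
5. Y is the midpoint of BU ⇒ Y = (19/6, -5/3)
line YF meets WS at J = (13/15, 2/15)
F = Y + t·(J−Y) with t = 5/3, so YF:FJ = 5/3:-2/3

YF:FJ = -5/2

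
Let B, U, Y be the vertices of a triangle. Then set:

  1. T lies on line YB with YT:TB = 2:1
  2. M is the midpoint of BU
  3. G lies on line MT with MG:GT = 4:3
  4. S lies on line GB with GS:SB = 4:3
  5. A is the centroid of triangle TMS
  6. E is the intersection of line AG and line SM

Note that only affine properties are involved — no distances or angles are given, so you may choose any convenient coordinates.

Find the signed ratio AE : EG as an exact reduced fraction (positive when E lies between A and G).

AE:EG = -7/12

Set B = (0, 0), U = (1, 0), Y = (0, 1); any affine frame gives the same invariant.
1. T lies on line YB with YT:TB = 2:1 ⇒ T = (0, 1/3)
2. M is the midpoint of BU ⇒ M = (1/2, 0)
3. G lies on line MT with MG:GT = 4:3 ⇒ G = (3/14, 4/21)
4. S lies on line GB with GS:SB = 4:3 ⇒ S = (9/98, 4/49)
5. A is the centroid of triangle TMS ⇒ A = (29/147, 61/441)
6. E is the intersection of line AG and line SM ⇒ E = (17/98, 16/245)
E = A + t·(G−A) with t = -7/5, so AE:EG = t:(1−t) = -7/5:12/5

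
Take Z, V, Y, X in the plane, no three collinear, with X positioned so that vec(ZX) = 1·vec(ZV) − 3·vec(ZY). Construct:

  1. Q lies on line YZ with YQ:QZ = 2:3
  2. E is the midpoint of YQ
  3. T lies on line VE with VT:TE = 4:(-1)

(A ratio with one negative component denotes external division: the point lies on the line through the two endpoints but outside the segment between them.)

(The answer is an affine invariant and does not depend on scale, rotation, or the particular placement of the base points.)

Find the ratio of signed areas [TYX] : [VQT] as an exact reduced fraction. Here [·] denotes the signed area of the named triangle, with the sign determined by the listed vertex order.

[TYX]:[VQT] = 19/4

Choose coordinates Z = (0, 0), V = (1, 0), Y = (0, 1), X = (1, -3).
1. Q lies on line YZ with YQ:QZ = 2:3 ⇒ Q = (0, 3/5)
2. E is the midpoint of YQ ⇒ E = (0, 4/5)
3. T lies on line VE with VT:TE = 4:(-1) ⇒ T = (-1/3, 16/15)
2·[TYX] = -19/15, 2·[VQT] = -4/15
[TYX]:[VQT] = -19/15:-4/15 = 19/4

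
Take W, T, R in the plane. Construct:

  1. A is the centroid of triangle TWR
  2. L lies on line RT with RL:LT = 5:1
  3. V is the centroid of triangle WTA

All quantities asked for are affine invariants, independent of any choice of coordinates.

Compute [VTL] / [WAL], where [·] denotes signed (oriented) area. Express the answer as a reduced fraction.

Work in coordinates with W = (0, 0), T = (1, 0), R = (0, 1).
1. A is the centroid of triangle TWR ⇒ A = (1/3, 1/3)
2. L lies on line RT with RL:LT = 5:1 ⇒ L = (5/6, 1/6)
3. V is the centroid of triangle WTA ⇒ V = (4/9, 1/9)
2·[VTL] = 2/27, 2·[WAL] = -2/9
[VTL]:[WAL] = 2/27:-2/9 = -1/3

[VTL]:[WAL] = -1/3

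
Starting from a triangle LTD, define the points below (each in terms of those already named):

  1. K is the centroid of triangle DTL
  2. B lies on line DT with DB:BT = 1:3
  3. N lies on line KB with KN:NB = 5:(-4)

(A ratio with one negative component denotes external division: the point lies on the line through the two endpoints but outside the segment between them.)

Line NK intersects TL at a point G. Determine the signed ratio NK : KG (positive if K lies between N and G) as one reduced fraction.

NK:KG = 25/4

Set L = (0, 0), T = (1, 0), D = (0, 1); any affine frame gives the same invariant.
1. K is the centroid of triangle DTL ⇒ K = (1/3, 1/3)
2. B lies on line DT with DB:BT = 1:3 ⇒ B = (1/4, 3/4)
3. N lies on line KB with KN:NB = 5:(-4) ⇒ N = (-1/12, 29/12)
line NK meets TL at G = (2/5, 0)
K = N + t·(G−N) with t = 25/29, so NK:KG = 25/29:4/29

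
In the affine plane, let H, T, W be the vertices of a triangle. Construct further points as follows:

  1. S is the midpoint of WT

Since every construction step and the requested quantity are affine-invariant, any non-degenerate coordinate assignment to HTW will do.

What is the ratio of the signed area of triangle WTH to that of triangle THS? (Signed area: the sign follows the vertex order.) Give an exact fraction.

Work in coordinates with H = (0, 0), T = (1, 0), W = (0, 1).
1. S is the midpoint of WT ⇒ S = (1/2, 1/2)
2·[WTH] = -1, 2·[THS] = -1/2
[WTH]:[THS] = -1:-1/2 = 2

[WTH]:[THS] = 2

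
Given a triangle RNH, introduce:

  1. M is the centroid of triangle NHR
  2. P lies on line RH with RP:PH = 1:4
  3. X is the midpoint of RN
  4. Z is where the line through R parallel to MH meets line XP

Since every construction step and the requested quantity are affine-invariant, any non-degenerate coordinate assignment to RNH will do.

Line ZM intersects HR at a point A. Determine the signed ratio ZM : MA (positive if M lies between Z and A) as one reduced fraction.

Work in coordinates with R = (0, 0), N = (1, 0), H = (0, 1).
1. M is the centroid of triangle NHR ⇒ M = (1/3, 1/3)
2. P lies on line RH with RP:PH = 1:4 ⇒ P = (0, 1/5)
3. X is the midpoint of RN ⇒ X = (1/2, 0)
4. Z is where the line through R parallel to MH meets line XP ⇒ Z = (-1/8, 1/4)
line ZM meets HR at A = (0, 3/11)
M = Z + t·(A−Z) with t = 11/3, so ZM:MA = 11/3:-8/3

ZM:MA = -11/8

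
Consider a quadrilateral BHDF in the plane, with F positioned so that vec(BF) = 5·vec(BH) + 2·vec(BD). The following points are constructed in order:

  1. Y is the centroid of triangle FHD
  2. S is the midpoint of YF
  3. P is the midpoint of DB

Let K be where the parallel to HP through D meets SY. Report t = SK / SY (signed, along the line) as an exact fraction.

Work in coordinates with B = (0, 0), H = (1, 0), D = (0, 1), F = (5, 2).
1. Y is the centroid of triangle FHD ⇒ Y = (2, 1)
2. S is the midpoint of YF ⇒ S = (7/2, 3/2)
3. P is the midpoint of DB ⇒ P = (0, 1/2)
through D parallel to HP: direction (-1, 1/2); meets SY at K = (4/5, 3/5)
K = S + t·(Y−S) with t = 9/5

t = 9/5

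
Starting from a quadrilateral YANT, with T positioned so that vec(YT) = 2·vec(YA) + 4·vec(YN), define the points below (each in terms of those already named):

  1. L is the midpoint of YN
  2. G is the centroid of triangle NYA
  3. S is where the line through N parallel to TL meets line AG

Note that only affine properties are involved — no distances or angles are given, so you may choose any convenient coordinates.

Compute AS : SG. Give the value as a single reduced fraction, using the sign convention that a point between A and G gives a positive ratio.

Assign Y = (0, 0), A = (1, 0), N = (0, 1), T = (2, 4) — the answer is frame-independent, so this choice is without loss of generality.
1. L is the midpoint of YN ⇒ L = (0, 1/2)
2. G is the centroid of triangle NYA ⇒ G = (1/3, 1/3)
3. S is where the line through N parallel to TL meets line AG ⇒ S = (-2/9, 11/18)
S = A + t·(G−A) with t = 11/6, so AS:SG = t:(1−t) = 11/6:-5/6

AS:SG = -11/5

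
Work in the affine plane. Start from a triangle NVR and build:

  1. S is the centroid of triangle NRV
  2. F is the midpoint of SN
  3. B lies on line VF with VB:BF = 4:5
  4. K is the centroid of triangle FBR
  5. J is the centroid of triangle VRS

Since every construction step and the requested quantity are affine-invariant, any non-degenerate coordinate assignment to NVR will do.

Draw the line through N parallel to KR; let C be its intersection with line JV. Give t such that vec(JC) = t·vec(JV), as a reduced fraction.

Work in coordinates with N = (0, 0), V = (1, 0), R = (0, 1).
1. S is the centroid of triangle NRV ⇒ S = (1/3, 1/3)
2. F is the midpoint of SN ⇒ F = (1/6, 1/6)
3. B lies on line VF with VB:BF = 4:5 ⇒ B = (17/27, 2/27)
4. K is the centroid of triangle FBR ⇒ K = (43/162, 67/162)
5. J is the centroid of triangle VRS ⇒ J = (4/9, 4/9)
through N parallel to KR: direction (-43/162, 95/162); meets JV at C = (-172/303, 380/303)
C = J + t·(V−J) with t = -184/101

t = -184/101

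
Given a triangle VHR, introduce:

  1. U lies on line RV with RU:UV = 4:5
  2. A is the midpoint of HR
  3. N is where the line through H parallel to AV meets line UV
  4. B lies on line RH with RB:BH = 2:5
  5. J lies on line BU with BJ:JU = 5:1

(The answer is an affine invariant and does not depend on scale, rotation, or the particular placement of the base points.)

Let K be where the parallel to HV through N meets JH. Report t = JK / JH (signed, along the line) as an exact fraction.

Choose coordinates V = (0, 0), H = (1, 0), R = (0, 1).
1. U lies on line RV with RU:UV = 4:5 ⇒ U = (0, 5/9)
2. A is the midpoint of HR ⇒ A = (1/2, 1/2)
3. N is where the line through H parallel to AV meets line UV ⇒ N = (0, -1)
4. B lies on line RH with RB:BH = 2:5 ⇒ B = (2/7, 5/7)
5. J lies on line BU with BJ:JU = 5:1 ⇒ J = (1/21, 110/189)
through N parallel to HV: direction (-1, 0); meets JH at K = (29/11, -1)
K = J + t·(H−J) with t = 299/110

t = 299/110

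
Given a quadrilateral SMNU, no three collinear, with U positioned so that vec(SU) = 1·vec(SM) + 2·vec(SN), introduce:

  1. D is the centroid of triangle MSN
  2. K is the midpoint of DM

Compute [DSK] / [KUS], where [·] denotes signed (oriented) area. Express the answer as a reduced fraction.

Assign S = (0, 0), M = (1, 0), N = (0, 1), U = (1, 2) — the answer is frame-independent, so this choice is without loss of generality.
1. D is the centroid of triangle MSN ⇒ D = (1/3, 1/3)
2. K is the midpoint of DM ⇒ K = (2/3, 1/6)
2·[DSK] = 1/6, 2·[KUS] = 7/6
[DSK]:[KUS] = 1/6:7/6 = 1/7

[DSK]:[KUS] = 1/7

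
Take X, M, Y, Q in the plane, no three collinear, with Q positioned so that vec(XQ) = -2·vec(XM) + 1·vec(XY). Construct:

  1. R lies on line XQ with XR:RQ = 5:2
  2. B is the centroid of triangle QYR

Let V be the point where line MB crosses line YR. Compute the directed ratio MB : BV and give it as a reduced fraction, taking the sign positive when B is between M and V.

Work in coordinates with X = (0, 0), M = (1, 0), Y = (0, 1), Q = (-2, 1).
1. R lies on line XQ with XR:RQ = 5:2 ⇒ R = (-10/7, 5/7)
2. B is the centroid of triangle QYR ⇒ B = (-8/7, 19/21)
line MB meets YR at V = (-13/14, 57/70)
B = M + t·(V−M) with t = 10/9, so MB:BV = 10/9:-1/9

MB:BV = -10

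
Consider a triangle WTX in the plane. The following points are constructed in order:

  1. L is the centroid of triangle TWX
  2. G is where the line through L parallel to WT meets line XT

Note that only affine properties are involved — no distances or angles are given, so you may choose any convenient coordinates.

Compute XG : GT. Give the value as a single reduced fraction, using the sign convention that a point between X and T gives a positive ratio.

Set W = (0, 0), T = (1, 0), X = (0, 1); any affine frame gives the same invariant.
1. L is the centroid of triangle TWX ⇒ L = (1/3, 1/3)
2. G is where the line through L parallel to WT meets line XT ⇒ G = (2/3, 1/3)
G = X + t·(T−X) with t = 2/3, so XG:GT = t:(1−t) = 2/3:1/3

XG:GT = 2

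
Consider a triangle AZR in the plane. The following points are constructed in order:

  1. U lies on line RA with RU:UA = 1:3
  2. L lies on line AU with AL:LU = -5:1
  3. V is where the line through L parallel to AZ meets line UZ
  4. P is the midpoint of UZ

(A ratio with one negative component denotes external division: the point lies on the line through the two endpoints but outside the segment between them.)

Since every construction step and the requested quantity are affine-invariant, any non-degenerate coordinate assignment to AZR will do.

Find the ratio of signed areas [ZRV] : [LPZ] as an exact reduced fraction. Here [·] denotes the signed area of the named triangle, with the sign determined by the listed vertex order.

[ZRV]:[LPZ] = 10/3

Set A = (0, 0), Z = (1, 0), R = (0, 1); any affine frame gives the same invariant.
1. U lies on line RA with RU:UA = 1:3 ⇒ U = (0, 3/4)
2. L lies on line AU with AL:LU = -5:1 ⇒ L = (0, 15/16)
3. V is where the line through L parallel to AZ meets line UZ ⇒ V = (-1/4, 15/16)
4. P is the midpoint of UZ ⇒ P = (1/2, 3/8)
2·[ZRV] = 5/16, 2·[LPZ] = 3/32
[ZRV]:[LPZ] = 5/16:3/32 = 10/3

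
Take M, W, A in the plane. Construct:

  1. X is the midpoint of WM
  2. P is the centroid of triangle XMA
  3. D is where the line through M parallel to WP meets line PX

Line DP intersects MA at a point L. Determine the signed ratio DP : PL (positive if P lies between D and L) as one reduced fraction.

DP:PL = 4

Work in coordinates with M = (0, 0), W = (1, 0), A = (0, 1).
1. X is the midpoint of WM ⇒ X = (1/2, 0)
2. P is the centroid of triangle XMA ⇒ P = (1/6, 1/3)
3. D is where the line through M parallel to WP meets line PX ⇒ D = (5/6, -1/3)
line DP meets MA at L = (0, 1/2)
P = D + t·(L−D) with t = 4/5, so DP:PL = 4/5:1/5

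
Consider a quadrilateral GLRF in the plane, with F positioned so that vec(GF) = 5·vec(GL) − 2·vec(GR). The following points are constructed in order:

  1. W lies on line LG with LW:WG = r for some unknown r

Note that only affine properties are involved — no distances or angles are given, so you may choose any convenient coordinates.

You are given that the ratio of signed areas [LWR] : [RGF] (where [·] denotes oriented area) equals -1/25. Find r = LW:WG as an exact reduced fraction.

r = 1/4

Work in coordinates with G = (0, 0), L = (1, 0), R = (0, 1), F = (5, -2).
1. With LW:WG = r, write λ = r/(r+1) so W = L + λ·(G−L); W is affine-linear in λ
Every point depending on W is an affine combination of W and λ-independent points, so each such coordinate is linear in λ; the λ² term in each signed area is a multiple of (G−L)×(G−L) = 0, so 2·[LWR] and 2·[RGF] are each linear in λ. Evaluating at λ=0 and λ=1:
  2·[LWR] = −λ,   2·[RGF] = 5
So [LWR]:[RGF] = (−λ) / (5). Setting this equal to -1/25:
  −λ = -1/25·(5)  ⇒  λ = 1/5
Then r = λ/(1−λ) = (1/5)/(4/5) = 1/4. Check: with r = 1/4, W = (4/5, 0) and [LWR]:[RGF] = -1/25 as required.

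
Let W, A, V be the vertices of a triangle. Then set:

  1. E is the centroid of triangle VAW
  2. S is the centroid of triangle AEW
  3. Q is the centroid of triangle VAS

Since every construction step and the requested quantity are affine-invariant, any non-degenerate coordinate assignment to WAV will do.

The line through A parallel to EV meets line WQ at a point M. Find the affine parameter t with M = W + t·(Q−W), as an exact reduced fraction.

t = 3/2

Choose coordinates W = (0, 0), A = (1, 0), V = (0, 1).
1. E is the centroid of triangle VAW ⇒ E = (1/3, 1/3)
2. S is the centroid of triangle AEW ⇒ S = (4/9, 1/9)
3. Q is the centroid of triangle VAS ⇒ Q = (13/27, 10/27)
through A parallel to EV: direction (-1/3, 2/3); meets WQ at M = (13/18, 5/9)
M = W + t·(Q−W) with t = 3/2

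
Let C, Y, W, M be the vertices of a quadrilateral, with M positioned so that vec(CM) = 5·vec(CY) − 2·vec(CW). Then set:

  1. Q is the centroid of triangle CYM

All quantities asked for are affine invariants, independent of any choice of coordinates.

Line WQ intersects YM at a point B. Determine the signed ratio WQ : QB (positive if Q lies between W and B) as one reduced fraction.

WQ:QB = -4

Assign C = (0, 0), Y = (1, 0), W = (0, 1), M = (5, -2) — the answer is frame-independent, so this choice is without loss of generality.
1. Q is the centroid of triangle CYM ⇒ Q = (2, -2/3)
line WQ meets YM at B = (3/2, -1/4)
Q = W + t·(B−W) with t = 4/3, so WQ:QB = 4/3:-1/3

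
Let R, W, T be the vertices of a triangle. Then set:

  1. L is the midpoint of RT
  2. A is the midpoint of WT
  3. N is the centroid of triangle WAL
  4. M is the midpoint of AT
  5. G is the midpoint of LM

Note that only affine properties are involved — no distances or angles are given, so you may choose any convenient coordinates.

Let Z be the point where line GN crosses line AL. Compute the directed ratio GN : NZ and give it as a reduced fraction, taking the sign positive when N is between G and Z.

Set R = (0, 0), W = (1, 0), T = (0, 1); any affine frame gives the same invariant.
1. L is the midpoint of RT ⇒ L = (0, 1/2)
2. A is the midpoint of WT ⇒ A = (1/2, 1/2)
3. N is the centroid of triangle WAL ⇒ N = (1/2, 1/3)
4. M is the midpoint of AT ⇒ M = (1/4, 3/4)
5. G is the midpoint of LM ⇒ G = (1/8, 5/8)
line GN meets AL at Z = (2/7, 1/2)
N = G + t·(Z−G) with t = 7/3, so GN:NZ = 7/3:-4/3

GN:NZ = -7/4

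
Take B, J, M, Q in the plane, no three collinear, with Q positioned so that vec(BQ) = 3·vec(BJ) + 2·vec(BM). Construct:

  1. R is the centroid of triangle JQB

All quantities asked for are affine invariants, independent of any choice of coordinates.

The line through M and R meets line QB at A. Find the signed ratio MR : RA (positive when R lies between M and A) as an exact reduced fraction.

Work in coordinates with B = (0, 0), J = (1, 0), M = (0, 1), Q = (3, 2).
1. R is the centroid of triangle JQB ⇒ R = (4/3, 2/3)
line MR meets QB at A = (12/11, 8/11)
R = M + t·(A−M) with t = 11/9, so MR:RA = 11/9:-2/9

MR:RA = -11/2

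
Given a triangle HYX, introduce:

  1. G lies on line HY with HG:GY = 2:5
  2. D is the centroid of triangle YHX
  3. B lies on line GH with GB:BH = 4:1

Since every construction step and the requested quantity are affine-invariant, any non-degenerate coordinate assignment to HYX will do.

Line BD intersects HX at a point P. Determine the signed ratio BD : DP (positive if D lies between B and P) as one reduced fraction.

Assign H = (0, 0), Y = (1, 0), X = (0, 1) — the answer is frame-independent, so this choice is without loss of generality.
1. G lies on line HY with HG:GY = 2:5 ⇒ G = (2/7, 0)
2. D is the centroid of triangle YHX ⇒ D = (1/3, 1/3)
3. B lies on line GH with GB:BH = 4:1 ⇒ B = (2/35, 0)
line BD meets HX at P = (0, -2/29)
D = B + t·(P−B) with t = -29/6, so BD:DP = -29/6:35/6

BD:DP = -29/35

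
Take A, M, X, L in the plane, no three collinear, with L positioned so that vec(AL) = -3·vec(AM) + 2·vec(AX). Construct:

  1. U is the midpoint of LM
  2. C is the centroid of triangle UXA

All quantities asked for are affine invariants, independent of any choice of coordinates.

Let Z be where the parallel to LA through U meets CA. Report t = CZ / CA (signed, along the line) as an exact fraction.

Assign A = (0, 0), M = (1, 0), X = (0, 1), L = (-3, 2) — the answer is frame-independent, so this choice is without loss of generality.
1. U is the midpoint of LM ⇒ U = (-1, 1)
2. C is the centroid of triangle UXA ⇒ C = (-1/3, 2/3)
through U parallel to LA: direction (3, -2); meets CA at Z = (-1/4, 1/2)
Z = C + t·(A−C) with t = 1/4

t = 1/4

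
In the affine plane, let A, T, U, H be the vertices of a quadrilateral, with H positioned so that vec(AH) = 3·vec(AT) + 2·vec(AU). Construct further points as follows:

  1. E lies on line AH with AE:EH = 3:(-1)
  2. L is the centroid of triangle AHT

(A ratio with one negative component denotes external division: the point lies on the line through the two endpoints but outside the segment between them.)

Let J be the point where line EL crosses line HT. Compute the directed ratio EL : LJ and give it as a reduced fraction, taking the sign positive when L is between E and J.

Work in coordinates with A = (0, 0), T = (1, 0), U = (0, 1), H = (3, 2).
1. E lies on line AH with AE:EH = 3:(-1) ⇒ E = (9/2, 3)
2. L is the centroid of triangle AHT ⇒ L = (4/3, 2/3)
line EL meets HT at J = (13/5, 8/5)
L = E + t·(J−E) with t = 5/3, so EL:LJ = 5/3:-2/3

EL:LJ = -5/2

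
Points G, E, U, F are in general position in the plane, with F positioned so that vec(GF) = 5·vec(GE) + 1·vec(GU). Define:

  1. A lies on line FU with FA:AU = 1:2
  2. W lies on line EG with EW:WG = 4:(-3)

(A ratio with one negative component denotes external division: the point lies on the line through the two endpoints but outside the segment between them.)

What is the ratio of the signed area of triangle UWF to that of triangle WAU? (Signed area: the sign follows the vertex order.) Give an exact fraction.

Set G = (0, 0), E = (1, 0), U = (0, 1), F = (5, 1); any affine frame gives the same invariant.
1. A lies on line FU with FA:AU = 1:2 ⇒ A = (10/3, 1)
2. W lies on line EG with EW:WG = 4:(-3) ⇒ W = (-3, 0)
2·[UWF] = 5, 2·[WAU] = 10/3
[UWF]:[WAU] = 5:10/3 = 3/2

[UWF]:[WAU] = 3/2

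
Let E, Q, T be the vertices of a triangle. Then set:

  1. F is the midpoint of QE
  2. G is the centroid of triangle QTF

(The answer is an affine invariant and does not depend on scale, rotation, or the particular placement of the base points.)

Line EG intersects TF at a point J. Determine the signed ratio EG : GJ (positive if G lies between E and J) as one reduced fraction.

Set E = (0, 0), Q = (1, 0), T = (0, 1); any affine frame gives the same invariant.
1. F is the midpoint of QE ⇒ F = (1/2, 0)
2. G is the centroid of triangle QTF ⇒ G = (1/2, 1/3)
line EG meets TF at J = (3/8, 1/4)
G = E + t·(J−E) with t = 4/3, so EG:GJ = 4/3:-1/3

EG:GJ = -4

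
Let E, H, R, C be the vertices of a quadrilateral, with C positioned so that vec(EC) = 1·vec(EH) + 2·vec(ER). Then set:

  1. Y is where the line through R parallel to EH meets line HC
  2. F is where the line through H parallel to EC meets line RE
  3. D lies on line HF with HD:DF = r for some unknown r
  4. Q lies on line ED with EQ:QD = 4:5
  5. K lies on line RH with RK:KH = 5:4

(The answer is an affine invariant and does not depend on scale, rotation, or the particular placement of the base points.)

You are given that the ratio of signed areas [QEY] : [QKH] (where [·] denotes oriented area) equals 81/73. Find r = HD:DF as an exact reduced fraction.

Work in coordinates with E = (0, 0), H = (1, 0), R = (0, 1), C = (1, 2).
1. Y is where the line through R parallel to EH meets line HC ⇒ Y = (1, 1)
2. F is where the line through H parallel to EC meets line RE ⇒ F = (0, -2)
3. With HD:DF = r, write λ = r/(r+1) so D = H + λ·(F−H); D is affine-linear in λ
4. Q lies on line ED with EQ:QD = 4:5 ⇒ Q is an affine combination of earlier points and hence also affine-linear in λ
5. K lies on line RH with RK:KH = 5:4 ⇒ K = (5/9, 4/9)
Every point depending on D is an affine combination of D and λ-independent points, so each such coordinate is linear in λ; the λ² term in each signed area is a multiple of (F−H)×(F−H) = 0, so 2·[QEY] and 2·[QKH] are each linear in λ. Evaluating at λ=0 and λ=1:
  2·[QEY] = -4/9·λ − 4/9,   2·[QKH] = -16/27·λ − 20/81
So [QEY]:[QKH] = (-4/9·λ − 4/9) / (-16/27·λ − 20/81). Setting this equal to 81/73:
  -4/9·λ − 4/9 = 81/73·(-16/27·λ − 20/81)  ⇒  λ = 4/5
Then r = λ/(1−λ) = (4/5)/(1/5) = 4. Check: with r = 4, D = (1/5, -8/5) and [QEY]:[QKH] = 81/73 as required.

r = 4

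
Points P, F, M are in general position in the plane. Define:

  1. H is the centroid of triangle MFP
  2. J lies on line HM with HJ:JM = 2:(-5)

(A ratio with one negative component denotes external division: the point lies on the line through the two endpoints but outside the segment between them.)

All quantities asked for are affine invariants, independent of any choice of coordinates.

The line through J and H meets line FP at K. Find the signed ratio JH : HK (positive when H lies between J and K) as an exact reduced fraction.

JH:HK = -4/3

Set P = (0, 0), F = (1, 0), M = (0, 1); any affine frame gives the same invariant.
1. H is the centroid of triangle MFP ⇒ H = (1/3, 1/3)
2. J lies on line HM with HJ:JM = 2:(-5) ⇒ J = (5/9, -1/9)
line JH meets FP at K = (1/2, 0)
H = J + t·(K−J) with t = 4, so JH:HK = 4:-3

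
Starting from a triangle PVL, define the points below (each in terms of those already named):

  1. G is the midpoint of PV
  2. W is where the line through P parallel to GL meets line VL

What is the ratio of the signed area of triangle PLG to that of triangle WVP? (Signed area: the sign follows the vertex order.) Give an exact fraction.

Choose coordinates P = (0, 0), V = (1, 0), L = (0, 1).
1. G is the midpoint of PV ⇒ G = (1/2, 0)
2. W is where the line through P parallel to GL meets line VL ⇒ W = (-1, 2)
2·[PLG] = -1/2, 2·[WVP] = -2
[PLG]:[WVP] = -1/2:-2 = 1/4

[PLG]:[WVP] = 1/4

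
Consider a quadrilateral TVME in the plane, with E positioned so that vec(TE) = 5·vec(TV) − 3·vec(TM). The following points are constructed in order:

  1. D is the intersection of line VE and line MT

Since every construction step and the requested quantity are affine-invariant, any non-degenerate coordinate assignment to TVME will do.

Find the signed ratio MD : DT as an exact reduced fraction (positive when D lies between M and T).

Set T = (0, 0), V = (1, 0), M = (0, 1), E = (5, -3); any affine frame gives the same invariant.
1. D is the intersection of line VE and line MT ⇒ D = (0, 3/4)
D = M + t·(T−M) with t = 1/4, so MD:DT = t:(1−t) = 1/4:3/4

MD:DT = 1/3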